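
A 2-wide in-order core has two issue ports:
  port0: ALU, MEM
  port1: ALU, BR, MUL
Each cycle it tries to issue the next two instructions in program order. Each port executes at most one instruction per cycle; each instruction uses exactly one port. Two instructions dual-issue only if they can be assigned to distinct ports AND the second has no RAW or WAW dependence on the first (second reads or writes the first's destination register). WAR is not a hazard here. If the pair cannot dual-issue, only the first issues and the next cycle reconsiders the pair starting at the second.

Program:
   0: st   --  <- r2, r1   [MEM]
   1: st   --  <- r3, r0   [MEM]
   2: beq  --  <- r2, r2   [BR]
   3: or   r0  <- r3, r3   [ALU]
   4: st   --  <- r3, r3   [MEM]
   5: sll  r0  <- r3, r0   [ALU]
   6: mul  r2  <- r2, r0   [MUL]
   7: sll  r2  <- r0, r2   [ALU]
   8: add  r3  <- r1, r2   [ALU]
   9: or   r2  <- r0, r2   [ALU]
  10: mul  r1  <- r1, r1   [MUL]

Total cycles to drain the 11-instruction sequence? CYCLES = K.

#0 head=0: st i0 no-port MEM/MEM
#1 head=1: st/beq i1,i2 pair
#2 head=3: or/st i3,i4 pair
#3 head=5: sll i5 RAW r0
#4 head=6: mul i6 RAW+WAW r2
#5 head=7: sll i7 RAW r2
#6 head=8: add/or i8,i9 pair
#7 head=10: mul i10 tail

CYCLES = 8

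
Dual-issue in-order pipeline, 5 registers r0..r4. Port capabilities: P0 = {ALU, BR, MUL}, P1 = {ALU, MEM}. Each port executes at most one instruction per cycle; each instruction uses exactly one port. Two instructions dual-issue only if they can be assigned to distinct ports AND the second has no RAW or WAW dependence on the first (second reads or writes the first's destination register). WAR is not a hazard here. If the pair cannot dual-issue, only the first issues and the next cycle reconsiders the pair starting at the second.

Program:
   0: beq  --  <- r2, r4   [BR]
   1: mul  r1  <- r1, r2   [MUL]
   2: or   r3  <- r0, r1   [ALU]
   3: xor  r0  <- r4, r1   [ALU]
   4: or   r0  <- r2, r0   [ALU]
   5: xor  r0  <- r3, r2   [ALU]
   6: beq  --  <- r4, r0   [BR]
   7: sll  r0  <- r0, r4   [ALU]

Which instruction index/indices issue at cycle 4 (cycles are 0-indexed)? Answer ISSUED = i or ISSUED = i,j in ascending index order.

#0 head=0: beq.BR i0 no-port BR/MUL
#1 head=1: mul.MUL i1 RAW r1
#2 head=2: or.ALU/xor.ALU i2/i3 pair
#3 head=4: or.ALU i4 WAW r0
#4 head=5: xor.ALU i5 RAW r0
#5 head=6: beq.BR/sll.ALU i6/i7 pair

ISSUED = 5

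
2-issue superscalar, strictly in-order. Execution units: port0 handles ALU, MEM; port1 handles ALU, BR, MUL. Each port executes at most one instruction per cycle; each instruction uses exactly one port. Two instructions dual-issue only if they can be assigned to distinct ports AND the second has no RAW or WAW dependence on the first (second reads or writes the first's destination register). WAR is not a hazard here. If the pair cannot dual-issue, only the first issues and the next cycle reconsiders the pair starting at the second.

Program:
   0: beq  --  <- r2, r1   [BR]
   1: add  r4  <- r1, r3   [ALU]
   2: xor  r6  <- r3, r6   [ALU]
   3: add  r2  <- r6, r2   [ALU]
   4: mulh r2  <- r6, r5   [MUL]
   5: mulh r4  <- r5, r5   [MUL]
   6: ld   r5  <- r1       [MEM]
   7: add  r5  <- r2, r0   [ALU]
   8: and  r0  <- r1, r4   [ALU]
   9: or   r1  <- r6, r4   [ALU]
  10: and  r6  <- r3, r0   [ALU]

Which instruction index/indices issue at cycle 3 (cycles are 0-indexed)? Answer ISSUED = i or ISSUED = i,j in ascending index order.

ISSUED = 4

t=0 i0,i1:beq.BR add.ALU ; dual
t=1 i2:xor.ALU ; RAW r6
t=2 i3:add.ALU ; WAW r2
t=3 i4:mulh.MUL ; no-port MUL/MUL
t=4 i5,i6:mulh.MUL ld.MEM ; dual
t=5 i7,i8:add.ALU and.ALU ; dual
t=6 i9,i10:or.ALU and.ALU ; dual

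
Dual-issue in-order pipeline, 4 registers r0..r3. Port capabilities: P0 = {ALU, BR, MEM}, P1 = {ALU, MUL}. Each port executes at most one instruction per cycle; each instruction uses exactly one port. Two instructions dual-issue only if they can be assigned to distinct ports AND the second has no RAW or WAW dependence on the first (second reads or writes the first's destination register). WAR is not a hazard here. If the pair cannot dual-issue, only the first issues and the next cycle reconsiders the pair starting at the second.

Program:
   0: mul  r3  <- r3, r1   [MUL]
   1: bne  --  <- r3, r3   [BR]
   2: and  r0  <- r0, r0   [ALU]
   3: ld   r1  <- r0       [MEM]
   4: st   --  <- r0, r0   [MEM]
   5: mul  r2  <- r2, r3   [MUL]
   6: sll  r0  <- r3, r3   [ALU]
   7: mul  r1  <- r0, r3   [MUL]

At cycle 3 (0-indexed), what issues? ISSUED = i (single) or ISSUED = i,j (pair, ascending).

ISSUED = 4,5

0. mul @i0  | RAW r3
1. bne and @i1+i2  | pair
2. ld @i3  | no-port MEM/MEM
3. st mul @i4+i5  | pair
4. sll @i6  | RAW r0
5. mul @i7  | tail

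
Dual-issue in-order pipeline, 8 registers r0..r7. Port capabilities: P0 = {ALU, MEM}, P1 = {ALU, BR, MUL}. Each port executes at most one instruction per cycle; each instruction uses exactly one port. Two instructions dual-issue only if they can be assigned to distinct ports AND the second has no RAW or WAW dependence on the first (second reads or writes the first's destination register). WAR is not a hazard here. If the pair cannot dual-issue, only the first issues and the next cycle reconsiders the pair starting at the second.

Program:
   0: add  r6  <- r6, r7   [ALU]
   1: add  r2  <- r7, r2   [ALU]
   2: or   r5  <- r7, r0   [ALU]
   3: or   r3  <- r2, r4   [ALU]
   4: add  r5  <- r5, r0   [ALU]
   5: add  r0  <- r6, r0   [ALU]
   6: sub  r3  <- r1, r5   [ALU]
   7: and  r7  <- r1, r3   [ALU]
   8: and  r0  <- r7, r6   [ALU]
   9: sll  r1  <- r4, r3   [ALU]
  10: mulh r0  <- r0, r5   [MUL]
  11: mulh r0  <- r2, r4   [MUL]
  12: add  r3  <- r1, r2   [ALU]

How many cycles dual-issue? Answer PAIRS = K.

c0: i0,i1 add add  2-wide
c1: i2,i3 or or  2-wide
c2: i4,i5 add add  2-wide
c3: i6 sub  RAW r3
c4: i7 and  RAW r7
c5: i8,i9 and sll  2-wide
c6: i10 mulh  no-port MUL/MUL
c7: i11,i12 mulh add  2-wide

PAIRS = 5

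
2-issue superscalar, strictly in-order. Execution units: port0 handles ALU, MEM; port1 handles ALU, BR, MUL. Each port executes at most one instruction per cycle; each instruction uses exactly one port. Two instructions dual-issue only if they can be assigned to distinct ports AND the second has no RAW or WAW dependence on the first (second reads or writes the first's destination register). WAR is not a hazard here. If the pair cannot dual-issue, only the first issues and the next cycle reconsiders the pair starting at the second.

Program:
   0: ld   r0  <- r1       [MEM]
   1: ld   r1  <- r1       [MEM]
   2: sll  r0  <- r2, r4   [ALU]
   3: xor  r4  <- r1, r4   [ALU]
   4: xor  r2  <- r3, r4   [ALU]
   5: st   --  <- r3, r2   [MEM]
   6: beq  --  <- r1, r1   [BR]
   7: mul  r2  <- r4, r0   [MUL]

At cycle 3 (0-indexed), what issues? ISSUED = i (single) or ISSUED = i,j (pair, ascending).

ISSUED = 4

c0: i0 ld  no-port MEM/MEM
c1: i1,i2 ld+sll  dual
c2: i3 xor  RAW r4
c3: i4 xor  RAW r2
c4: i5,i6 st+beq  dual
c5: i7 mul  tail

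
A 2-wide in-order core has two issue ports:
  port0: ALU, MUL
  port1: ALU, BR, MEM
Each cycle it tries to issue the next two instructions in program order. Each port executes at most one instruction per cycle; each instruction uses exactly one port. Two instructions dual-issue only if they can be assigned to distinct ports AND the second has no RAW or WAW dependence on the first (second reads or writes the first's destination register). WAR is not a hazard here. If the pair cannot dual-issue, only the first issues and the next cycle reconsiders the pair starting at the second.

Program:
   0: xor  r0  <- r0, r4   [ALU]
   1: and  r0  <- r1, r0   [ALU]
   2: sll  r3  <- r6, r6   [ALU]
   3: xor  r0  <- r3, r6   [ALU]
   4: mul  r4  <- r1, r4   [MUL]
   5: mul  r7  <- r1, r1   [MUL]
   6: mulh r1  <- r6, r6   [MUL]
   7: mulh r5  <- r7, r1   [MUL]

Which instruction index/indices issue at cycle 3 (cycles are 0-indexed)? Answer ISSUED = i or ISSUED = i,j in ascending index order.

  cy0 -> i0 (xor) RAW+WAW r0
  cy1 -> i1+i2 (and sll) pair
  cy2 -> i3+i4 (xor mul) pair
  cy3 -> i5 (mul) no-port MUL/MUL
  cy4 -> i6 (mulh) no-port MUL/MUL
  cy5 -> i7 (mulh) tail

ISSUED = 5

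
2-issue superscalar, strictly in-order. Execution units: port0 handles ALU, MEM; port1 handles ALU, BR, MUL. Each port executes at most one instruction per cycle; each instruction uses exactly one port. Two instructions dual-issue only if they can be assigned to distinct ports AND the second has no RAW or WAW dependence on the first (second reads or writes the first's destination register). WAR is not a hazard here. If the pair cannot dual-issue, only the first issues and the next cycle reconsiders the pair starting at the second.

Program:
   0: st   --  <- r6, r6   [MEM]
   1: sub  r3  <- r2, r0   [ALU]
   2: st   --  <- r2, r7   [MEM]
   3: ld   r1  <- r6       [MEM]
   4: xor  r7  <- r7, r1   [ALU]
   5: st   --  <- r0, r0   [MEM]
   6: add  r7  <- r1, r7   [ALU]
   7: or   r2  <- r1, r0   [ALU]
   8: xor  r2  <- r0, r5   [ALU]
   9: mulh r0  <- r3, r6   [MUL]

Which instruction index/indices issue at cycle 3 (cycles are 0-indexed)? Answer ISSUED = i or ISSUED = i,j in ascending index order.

c0: i0,i1 st;sub  2-wide
c1: i2 st  no-port MEM/MEM
c2: i3 ld  RAW r1
c3: i4,i5 xor;st  2-wide
c4: i6,i7 add;or  2-wide
c5: i8,i9 xor;mulh  2-wide

ISSUED = 4,5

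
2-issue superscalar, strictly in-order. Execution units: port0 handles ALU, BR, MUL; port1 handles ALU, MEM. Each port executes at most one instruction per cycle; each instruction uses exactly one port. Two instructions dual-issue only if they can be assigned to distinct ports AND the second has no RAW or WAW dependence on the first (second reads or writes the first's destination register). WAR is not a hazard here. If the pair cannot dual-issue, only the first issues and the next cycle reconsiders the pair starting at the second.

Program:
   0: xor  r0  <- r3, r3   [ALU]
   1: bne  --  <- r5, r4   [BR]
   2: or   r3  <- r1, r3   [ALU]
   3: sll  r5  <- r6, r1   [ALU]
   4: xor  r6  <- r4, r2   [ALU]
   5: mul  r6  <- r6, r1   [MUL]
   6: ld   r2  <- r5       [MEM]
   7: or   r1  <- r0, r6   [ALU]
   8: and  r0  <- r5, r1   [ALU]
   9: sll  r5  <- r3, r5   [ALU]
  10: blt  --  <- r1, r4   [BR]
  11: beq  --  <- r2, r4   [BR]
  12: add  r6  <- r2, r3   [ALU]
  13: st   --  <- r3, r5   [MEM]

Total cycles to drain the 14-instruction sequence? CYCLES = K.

c0: i0&i1 xor+bne  2-wide
c1: i2&i3 or+sll  2-wide
c2: i4 xor  RAW+WAW r6
c3: i5&i6 mul+ld  2-wide
c4: i7 or  RAW r1
c5: i8&i9 and+sll  2-wide
c6: i10 blt  no-port BR/BR
c7: i11&i12 beq+add  2-wide
c8: i13 st  tail

CYCLES = 9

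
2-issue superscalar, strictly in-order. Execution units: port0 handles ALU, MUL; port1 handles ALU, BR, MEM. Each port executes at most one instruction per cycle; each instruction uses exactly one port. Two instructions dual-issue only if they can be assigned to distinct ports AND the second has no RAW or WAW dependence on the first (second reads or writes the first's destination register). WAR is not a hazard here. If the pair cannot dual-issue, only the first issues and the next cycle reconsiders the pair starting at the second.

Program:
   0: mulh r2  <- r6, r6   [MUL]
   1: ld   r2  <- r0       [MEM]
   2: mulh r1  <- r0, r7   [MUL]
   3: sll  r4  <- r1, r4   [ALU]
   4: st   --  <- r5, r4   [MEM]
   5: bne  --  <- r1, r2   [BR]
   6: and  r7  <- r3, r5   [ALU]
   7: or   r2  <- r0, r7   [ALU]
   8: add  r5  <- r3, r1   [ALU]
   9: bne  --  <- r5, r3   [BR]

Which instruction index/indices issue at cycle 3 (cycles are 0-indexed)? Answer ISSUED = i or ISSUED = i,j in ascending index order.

[0] i0  mulh  -- WAW r2
[1] i1,i2  ld/mulh  -- pair
[2] i3  sll  -- RAW r4
[3] i4  st  -- no-port MEM/BR
[4] i5,i6  bne/and  -- pair
[5] i7,i8  or/add  -- pair
[6] i9  bne  -- tail

ISSUED = 4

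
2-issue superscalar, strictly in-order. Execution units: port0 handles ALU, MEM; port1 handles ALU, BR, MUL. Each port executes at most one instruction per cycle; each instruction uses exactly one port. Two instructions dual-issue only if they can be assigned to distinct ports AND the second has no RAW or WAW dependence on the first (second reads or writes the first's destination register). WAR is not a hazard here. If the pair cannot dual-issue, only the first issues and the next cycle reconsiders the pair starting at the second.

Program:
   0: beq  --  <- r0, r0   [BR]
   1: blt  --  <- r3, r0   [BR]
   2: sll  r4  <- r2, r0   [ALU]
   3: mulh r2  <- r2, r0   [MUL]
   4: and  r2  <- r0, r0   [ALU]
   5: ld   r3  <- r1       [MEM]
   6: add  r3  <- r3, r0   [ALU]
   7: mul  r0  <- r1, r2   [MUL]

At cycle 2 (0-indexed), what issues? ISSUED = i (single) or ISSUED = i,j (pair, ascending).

ISSUED = 3

0. beq @i0  | no-port BR/BR
1. blt/sll @i1&i2  | dual
2. mulh @i3  | WAW r2
3. and/ld @i4&i5  | dual
4. add/mul @i6&i7  | dual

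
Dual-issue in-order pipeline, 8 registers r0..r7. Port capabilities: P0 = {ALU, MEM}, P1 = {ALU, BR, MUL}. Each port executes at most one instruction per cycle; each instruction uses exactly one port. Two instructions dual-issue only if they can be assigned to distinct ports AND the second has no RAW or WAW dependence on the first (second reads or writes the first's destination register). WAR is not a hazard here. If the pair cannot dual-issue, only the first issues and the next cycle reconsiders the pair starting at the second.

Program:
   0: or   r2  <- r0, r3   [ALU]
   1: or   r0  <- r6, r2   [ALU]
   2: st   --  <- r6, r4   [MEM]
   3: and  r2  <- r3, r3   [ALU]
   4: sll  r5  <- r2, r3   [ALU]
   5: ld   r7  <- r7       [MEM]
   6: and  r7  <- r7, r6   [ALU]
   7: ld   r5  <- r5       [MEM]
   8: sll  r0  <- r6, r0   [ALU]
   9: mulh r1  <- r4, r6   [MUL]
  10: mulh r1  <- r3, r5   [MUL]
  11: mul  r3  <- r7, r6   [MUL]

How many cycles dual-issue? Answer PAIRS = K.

#0 head=0: or i0 RAW r2
#1 head=1: or;st i1/i2 2-wide
#2 head=3: and i3 RAW r2
#3 head=4: sll;ld i4/i5 2-wide
#4 head=6: and;ld i6/i7 2-wide
#5 head=8: sll;mulh i8/i9 2-wide
#6 head=10: mulh i10 no-port MUL/MUL
#7 head=11: mul i11 tail

PAIRS = 4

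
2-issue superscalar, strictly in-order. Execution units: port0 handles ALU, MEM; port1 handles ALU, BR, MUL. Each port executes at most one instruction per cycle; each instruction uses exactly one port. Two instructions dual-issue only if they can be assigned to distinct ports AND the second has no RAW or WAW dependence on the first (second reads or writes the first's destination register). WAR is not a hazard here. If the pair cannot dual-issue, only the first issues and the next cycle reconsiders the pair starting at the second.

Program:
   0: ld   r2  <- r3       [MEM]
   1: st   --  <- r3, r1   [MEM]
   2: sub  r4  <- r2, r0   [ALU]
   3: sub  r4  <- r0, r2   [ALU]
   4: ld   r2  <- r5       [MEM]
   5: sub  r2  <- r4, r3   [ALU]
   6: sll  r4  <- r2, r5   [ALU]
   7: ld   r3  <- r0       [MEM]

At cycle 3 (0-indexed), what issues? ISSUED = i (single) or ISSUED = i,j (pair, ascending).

ISSUED = 5

t=0 i0:ld.MEM ; no-port MEM/MEM
t=1 i1,i2:st.MEM;sub.ALU ; pair
t=2 i3,i4:sub.ALU;ld.MEM ; pair
t=3 i5:sub.ALU ; RAW r2
t=4 i6,i7:sll.ALU;ld.MEM ; pair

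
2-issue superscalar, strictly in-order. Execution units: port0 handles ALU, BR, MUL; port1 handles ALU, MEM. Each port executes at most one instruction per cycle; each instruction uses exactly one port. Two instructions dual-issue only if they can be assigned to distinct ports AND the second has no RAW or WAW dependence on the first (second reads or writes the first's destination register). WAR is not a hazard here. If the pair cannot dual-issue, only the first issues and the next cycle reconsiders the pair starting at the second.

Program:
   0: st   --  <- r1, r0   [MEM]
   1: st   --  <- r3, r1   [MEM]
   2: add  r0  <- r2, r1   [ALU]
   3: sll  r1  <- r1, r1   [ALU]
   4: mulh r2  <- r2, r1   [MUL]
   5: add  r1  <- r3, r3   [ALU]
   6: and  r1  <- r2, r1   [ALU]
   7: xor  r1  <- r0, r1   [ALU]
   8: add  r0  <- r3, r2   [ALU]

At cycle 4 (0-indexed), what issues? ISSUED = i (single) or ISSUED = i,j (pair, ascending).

t=0 i0:st.MEM ; no-port MEM/MEM
t=1 i1+i2:st.MEM;add.ALU ; dual
t=2 i3:sll.ALU ; RAW r1
t=3 i4+i5:mulh.MUL;add.ALU ; dual
t=4 i6:and.ALU ; RAW+WAW r1
t=5 i7+i8:xor.ALU;add.ALU ; dual

ISSUED = 6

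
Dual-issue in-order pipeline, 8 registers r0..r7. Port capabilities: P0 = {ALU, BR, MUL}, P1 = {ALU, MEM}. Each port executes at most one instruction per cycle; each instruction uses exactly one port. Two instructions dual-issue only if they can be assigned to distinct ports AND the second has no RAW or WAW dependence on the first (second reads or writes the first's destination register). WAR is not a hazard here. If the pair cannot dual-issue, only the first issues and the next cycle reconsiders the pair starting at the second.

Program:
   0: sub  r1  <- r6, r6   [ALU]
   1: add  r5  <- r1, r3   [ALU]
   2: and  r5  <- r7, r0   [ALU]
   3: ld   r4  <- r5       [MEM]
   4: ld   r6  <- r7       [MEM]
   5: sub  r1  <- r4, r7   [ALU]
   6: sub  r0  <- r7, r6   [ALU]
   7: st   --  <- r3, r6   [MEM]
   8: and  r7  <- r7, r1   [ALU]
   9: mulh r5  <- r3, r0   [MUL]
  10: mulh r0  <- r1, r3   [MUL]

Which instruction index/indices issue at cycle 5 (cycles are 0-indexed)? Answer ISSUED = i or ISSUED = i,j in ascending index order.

ISSUED = 6,7

0. sub @i0  | RAW r1
1. add @i1  | WAW r5
2. and @i2  | RAW r5
3. ld @i3  | no-port MEM/MEM
4. ld sub @i4,i5  | 2-wide
5. sub st @i6,i7  | 2-wide
6. and mulh @i8,i9  | 2-wide
7. mulh @i10  | tail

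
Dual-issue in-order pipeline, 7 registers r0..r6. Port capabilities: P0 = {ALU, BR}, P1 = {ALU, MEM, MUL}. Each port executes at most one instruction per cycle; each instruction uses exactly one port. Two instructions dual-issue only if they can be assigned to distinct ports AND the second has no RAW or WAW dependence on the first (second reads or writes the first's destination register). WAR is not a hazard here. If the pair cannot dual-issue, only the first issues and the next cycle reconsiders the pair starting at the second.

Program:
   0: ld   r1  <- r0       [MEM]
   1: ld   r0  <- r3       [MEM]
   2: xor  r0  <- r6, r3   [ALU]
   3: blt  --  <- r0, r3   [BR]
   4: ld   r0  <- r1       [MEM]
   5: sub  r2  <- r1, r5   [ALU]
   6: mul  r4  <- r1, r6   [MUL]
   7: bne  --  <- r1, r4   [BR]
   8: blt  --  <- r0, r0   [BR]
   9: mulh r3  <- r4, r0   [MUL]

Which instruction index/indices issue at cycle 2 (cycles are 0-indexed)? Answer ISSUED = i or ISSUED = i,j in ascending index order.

[0] i0  ld.MEM  -- no-port MEM/MEM
[1] i1  ld.MEM  -- WAW r0
[2] i2  xor.ALU  -- RAW r0
[3] i3&i4  blt.BR;ld.MEM  -- pair
[4] i5&i6  sub.ALU;mul.MUL  -- pair
[5] i7  bne.BR  -- no-port BR/BR
[6] i8&i9  blt.BR;mulh.MUL  -- pair

ISSUED = 2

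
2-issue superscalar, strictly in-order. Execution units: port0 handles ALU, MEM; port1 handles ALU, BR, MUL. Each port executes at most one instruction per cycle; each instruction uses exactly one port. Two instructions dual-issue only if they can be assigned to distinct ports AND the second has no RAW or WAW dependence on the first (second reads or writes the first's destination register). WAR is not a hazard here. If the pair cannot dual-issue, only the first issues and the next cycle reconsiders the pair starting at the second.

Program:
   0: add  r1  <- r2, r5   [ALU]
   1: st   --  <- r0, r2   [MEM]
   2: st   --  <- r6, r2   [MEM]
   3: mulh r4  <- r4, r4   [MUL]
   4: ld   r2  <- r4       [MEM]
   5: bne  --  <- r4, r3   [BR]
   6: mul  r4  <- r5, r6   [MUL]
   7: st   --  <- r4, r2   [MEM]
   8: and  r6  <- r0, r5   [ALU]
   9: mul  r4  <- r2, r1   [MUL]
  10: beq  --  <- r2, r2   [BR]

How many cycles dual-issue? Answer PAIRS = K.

PAIRS = 4

#0 head=0: add+st i0,i1 pair
#1 head=2: st+mulh i2,i3 pair
#2 head=4: ld+bne i4,i5 pair
#3 head=6: mul i6 RAW r4
#4 head=7: st+and i7,i8 pair
#5 head=9: mul i9 no-port MUL/BR
#6 head=10: beq i10 tail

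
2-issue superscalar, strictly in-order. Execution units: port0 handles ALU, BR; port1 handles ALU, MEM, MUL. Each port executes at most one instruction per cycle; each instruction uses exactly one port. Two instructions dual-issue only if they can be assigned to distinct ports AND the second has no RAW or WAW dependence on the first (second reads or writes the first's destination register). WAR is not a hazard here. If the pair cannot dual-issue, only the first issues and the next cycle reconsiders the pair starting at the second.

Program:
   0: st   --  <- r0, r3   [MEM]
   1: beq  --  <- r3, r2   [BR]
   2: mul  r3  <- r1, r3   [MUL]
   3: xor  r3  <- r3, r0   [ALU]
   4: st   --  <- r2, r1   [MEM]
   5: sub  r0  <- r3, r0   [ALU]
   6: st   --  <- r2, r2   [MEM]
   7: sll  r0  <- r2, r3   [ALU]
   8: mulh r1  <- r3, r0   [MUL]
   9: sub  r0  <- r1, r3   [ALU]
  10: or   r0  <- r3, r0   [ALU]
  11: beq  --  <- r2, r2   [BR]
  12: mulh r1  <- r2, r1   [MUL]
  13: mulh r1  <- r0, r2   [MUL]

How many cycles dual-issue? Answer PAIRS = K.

#0 head=0: st+beq i0/i1 dual
#1 head=2: mul i2 RAW+WAW r3
#2 head=3: xor+st i3/i4 dual
#3 head=5: sub+st i5/i6 dual
#4 head=7: sll i7 RAW r0
#5 head=8: mulh i8 RAW r1
#6 head=9: sub i9 RAW+WAW r0
#7 head=10: or+beq i10/i11 dual
#8 head=12: mulh i12 no-port MUL/MUL
#9 head=13: mulh i13 tail

PAIRS = 4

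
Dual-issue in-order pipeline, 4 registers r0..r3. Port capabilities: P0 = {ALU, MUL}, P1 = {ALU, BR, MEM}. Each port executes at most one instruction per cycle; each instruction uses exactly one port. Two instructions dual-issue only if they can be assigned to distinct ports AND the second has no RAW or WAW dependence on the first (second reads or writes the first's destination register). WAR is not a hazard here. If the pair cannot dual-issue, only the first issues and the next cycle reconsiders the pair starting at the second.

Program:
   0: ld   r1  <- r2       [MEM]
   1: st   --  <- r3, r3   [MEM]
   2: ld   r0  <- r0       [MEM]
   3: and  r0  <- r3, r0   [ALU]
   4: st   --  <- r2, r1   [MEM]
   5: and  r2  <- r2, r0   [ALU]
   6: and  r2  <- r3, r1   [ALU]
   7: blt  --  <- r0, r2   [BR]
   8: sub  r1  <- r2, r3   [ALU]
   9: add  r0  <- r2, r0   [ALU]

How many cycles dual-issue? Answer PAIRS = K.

  cy0 -> i0 (ld.MEM) no-port MEM/MEM
  cy1 -> i1 (st.MEM) no-port MEM/MEM
  cy2 -> i2 (ld.MEM) RAW+WAW r0
  cy3 -> i3,i4 (and.ALU st.MEM) dual
  cy4 -> i5 (and.ALU) WAW r2
  cy5 -> i6 (and.ALU) RAW r2
  cy6 -> i7,i8 (blt.BR sub.ALU) dual
  cy7 -> i9 (add.ALU) tail

PAIRS = 2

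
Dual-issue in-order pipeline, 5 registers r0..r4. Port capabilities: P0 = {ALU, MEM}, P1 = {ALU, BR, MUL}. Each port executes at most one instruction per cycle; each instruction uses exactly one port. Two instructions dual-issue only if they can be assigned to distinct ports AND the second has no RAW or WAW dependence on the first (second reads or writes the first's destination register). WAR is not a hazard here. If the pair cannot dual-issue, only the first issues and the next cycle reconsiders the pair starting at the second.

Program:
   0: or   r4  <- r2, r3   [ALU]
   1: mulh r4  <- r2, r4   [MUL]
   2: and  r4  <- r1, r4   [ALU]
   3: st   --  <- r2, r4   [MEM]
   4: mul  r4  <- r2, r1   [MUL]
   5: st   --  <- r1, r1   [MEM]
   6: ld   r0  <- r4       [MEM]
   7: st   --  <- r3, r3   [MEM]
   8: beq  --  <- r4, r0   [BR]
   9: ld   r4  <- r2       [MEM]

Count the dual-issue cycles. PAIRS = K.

PAIRS = 2

0. or.ALU @i0  | RAW+WAW r4
1. mulh.MUL @i1  | RAW+WAW r4
2. and.ALU @i2  | RAW r4
3. st.MEM+mul.MUL @i3+i4  | dual
4. st.MEM @i5  | no-port MEM/MEM
5. ld.MEM @i6  | no-port MEM/MEM
6. st.MEM+beq.BR @i7+i8  | dual
7. ld.MEM @i9  | tail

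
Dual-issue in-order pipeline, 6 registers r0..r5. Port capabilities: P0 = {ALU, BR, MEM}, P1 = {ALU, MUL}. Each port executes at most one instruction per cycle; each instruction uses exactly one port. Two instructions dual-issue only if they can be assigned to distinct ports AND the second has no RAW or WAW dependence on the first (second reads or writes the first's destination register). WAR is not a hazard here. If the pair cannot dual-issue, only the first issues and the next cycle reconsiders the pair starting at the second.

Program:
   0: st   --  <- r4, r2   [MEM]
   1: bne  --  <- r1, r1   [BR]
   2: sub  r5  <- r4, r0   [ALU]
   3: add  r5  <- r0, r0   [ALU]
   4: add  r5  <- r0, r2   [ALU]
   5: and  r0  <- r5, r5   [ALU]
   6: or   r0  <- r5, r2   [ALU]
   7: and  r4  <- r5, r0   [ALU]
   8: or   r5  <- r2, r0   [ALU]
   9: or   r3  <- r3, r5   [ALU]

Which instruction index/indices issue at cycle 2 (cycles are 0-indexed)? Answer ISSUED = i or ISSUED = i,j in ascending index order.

ISSUED = 3

  cy0 -> i0 (st.MEM) no-port MEM/BR
  cy1 -> i1+i2 (bne.BR sub.ALU) pair
  cy2 -> i3 (add.ALU) WAW r5
  cy3 -> i4 (add.ALU) RAW r5
  cy4 -> i5 (and.ALU) WAW r0
  cy5 -> i6 (or.ALU) RAW r0
  cy6 -> i7+i8 (and.ALU or.ALU) pair
  cy7 -> i9 (or.ALU) tail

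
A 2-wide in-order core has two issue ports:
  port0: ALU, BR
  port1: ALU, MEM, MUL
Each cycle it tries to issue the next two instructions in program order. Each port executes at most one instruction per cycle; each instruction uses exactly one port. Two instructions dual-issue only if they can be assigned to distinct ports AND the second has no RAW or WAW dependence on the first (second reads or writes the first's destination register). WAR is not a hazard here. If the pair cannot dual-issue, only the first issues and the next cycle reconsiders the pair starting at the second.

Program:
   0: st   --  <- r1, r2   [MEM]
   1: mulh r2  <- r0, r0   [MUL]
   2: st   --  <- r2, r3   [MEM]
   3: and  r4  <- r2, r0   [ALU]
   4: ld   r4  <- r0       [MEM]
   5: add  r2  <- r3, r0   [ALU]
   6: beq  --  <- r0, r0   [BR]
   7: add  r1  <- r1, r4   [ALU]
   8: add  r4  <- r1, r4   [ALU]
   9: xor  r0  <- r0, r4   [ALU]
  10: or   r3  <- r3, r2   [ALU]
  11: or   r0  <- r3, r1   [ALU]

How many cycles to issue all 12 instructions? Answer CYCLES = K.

c0: i0 st.MEM  no-port MEM/MUL
c1: i1 mulh.MUL  no-port MUL/MEM
c2: i2+i3 st.MEM;and.ALU  2-wide
c3: i4+i5 ld.MEM;add.ALU  2-wide
c4: i6+i7 beq.BR;add.ALU  2-wide
c5: i8 add.ALU  RAW r4
c6: i9+i10 xor.ALU;or.ALU  2-wide
c7: i11 or.ALU  tail

CYCLES = 8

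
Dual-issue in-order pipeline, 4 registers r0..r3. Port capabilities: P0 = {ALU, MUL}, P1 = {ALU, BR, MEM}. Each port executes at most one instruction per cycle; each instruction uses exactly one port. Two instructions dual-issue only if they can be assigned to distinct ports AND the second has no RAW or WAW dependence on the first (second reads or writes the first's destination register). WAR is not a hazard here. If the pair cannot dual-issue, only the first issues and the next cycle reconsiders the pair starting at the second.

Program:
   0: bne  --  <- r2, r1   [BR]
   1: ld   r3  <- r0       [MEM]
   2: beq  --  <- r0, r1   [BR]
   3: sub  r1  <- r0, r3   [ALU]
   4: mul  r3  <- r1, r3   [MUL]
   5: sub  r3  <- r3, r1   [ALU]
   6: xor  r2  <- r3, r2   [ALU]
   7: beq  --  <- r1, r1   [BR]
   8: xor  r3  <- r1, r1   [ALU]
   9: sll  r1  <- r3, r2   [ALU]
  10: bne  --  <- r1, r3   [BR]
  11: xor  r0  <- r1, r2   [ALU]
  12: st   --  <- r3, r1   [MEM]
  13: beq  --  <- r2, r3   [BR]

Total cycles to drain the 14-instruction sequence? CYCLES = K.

[0] i0  bne.BR  -- no-port BR/MEM
[1] i1  ld.MEM  -- no-port MEM/BR
[2] i2&i3  beq.BR+sub.ALU  -- pair
[3] i4  mul.MUL  -- RAW+WAW r3
[4] i5  sub.ALU  -- RAW r3
[5] i6&i7  xor.ALU+beq.BR  -- pair
[6] i8  xor.ALU  -- RAW r3
[7] i9  sll.ALU  -- RAW r1
[8] i10&i11  bne.BR+xor.ALU  -- pair
[9] i12  st.MEM  -- no-port MEM/BR
[10] i13  beq.BR  -- tail

CYCLES = 11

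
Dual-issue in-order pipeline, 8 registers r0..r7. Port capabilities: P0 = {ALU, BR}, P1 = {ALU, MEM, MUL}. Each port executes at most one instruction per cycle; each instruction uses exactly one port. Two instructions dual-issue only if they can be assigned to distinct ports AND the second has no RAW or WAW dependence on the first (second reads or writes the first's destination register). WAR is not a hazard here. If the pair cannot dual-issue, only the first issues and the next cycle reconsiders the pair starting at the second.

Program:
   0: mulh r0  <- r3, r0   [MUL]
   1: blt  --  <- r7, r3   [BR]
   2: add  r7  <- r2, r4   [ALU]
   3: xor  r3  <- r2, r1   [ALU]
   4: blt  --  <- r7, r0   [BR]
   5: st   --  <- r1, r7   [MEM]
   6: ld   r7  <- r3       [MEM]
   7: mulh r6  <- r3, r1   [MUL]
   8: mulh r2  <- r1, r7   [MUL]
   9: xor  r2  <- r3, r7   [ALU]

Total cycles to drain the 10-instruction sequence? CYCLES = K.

CYCLES = 7

0. mulh.MUL blt.BR @i0&i1  | 2-wide
1. add.ALU xor.ALU @i2&i3  | 2-wide
2. blt.BR st.MEM @i4&i5  | 2-wide
3. ld.MEM @i6  | no-port MEM/MUL
4. mulh.MUL @i7  | no-port MUL/MUL
5. mulh.MUL @i8  | WAW r2
6. xor.ALU @i9  | tail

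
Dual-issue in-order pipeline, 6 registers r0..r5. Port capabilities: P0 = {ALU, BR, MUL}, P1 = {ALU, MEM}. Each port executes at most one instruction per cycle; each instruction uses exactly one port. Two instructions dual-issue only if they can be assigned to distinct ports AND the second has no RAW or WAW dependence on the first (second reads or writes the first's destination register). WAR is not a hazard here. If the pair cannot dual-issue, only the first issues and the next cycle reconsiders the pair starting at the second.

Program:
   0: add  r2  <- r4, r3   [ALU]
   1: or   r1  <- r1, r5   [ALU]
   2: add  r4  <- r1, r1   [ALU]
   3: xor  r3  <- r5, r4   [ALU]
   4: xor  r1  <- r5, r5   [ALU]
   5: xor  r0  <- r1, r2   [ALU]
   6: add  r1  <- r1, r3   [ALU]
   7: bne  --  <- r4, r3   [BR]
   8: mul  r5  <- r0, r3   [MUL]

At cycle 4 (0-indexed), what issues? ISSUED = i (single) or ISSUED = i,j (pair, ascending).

0. add.ALU+or.ALU @i0,i1  | pair
1. add.ALU @i2  | RAW r4
2. xor.ALU+xor.ALU @i3,i4  | pair
3. xor.ALU+add.ALU @i5,i6  | pair
4. bne.BR @i7  | no-port BR/MUL
5. mul.MUL @i8  | tail

ISSUED = 7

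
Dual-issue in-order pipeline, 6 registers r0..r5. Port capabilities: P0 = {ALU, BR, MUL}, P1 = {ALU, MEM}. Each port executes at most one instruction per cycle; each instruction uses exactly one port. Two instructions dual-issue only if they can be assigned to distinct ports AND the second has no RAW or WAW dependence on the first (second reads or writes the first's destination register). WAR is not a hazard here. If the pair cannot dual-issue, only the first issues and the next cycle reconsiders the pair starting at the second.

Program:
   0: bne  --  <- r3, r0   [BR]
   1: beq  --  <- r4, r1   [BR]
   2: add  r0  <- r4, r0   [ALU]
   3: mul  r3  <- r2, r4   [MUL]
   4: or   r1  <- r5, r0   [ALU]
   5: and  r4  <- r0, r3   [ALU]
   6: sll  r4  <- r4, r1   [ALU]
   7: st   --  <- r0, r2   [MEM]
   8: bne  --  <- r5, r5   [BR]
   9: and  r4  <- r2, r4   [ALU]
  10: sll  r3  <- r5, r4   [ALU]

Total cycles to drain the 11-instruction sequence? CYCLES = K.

CYCLES = 7

0. bne.BR @i0  | no-port BR/BR
1. beq.BR add.ALU @i1+i2  | 2-wide
2. mul.MUL or.ALU @i3+i4  | 2-wide
3. and.ALU @i5  | RAW+WAW r4
4. sll.ALU st.MEM @i6+i7  | 2-wide
5. bne.BR and.ALU @i8+i9  | 2-wide
6. sll.ALU @i10  | tail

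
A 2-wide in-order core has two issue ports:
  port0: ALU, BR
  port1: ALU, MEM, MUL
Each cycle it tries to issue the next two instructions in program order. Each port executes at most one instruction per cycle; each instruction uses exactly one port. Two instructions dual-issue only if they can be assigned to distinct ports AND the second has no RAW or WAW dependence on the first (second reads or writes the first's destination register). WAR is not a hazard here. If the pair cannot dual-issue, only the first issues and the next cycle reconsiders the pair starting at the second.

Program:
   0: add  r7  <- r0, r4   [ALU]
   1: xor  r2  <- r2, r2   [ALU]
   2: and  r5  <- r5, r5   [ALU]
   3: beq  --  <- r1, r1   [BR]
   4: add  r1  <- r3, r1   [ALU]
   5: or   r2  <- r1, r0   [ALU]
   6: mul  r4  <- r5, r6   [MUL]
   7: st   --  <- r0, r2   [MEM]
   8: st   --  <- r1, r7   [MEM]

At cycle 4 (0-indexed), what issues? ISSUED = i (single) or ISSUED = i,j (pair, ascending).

ISSUED = 7

  cy0 -> i0/i1 (add xor) 2-wide
  cy1 -> i2/i3 (and beq) 2-wide
  cy2 -> i4 (add) RAW r1
  cy3 -> i5/i6 (or mul) 2-wide
  cy4 -> i7 (st) no-port MEM/MEM
  cy5 -> i8 (st) tail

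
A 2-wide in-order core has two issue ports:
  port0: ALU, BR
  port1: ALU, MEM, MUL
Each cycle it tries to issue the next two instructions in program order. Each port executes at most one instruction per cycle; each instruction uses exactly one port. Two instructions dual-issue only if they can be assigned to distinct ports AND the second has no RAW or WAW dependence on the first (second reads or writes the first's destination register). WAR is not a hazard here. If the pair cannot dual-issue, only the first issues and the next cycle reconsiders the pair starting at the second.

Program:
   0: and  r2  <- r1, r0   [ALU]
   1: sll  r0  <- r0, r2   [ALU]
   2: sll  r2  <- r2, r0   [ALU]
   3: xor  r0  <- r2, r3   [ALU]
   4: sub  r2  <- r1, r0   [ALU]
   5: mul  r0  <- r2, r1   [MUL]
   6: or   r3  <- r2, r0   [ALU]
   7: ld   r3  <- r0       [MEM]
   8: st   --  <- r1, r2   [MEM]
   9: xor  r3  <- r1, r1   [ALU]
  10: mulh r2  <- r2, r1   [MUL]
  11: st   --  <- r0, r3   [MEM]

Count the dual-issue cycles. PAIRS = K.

PAIRS = 1

0. and @i0  | RAW r2
1. sll @i1  | RAW r0
2. sll @i2  | RAW r2
3. xor @i3  | RAW r0
4. sub @i4  | RAW r2
5. mul @i5  | RAW r0
6. or @i6  | WAW r3
7. ld @i7  | no-port MEM/MEM
8. st;xor @i8+i9  | 2-wide
9. mulh @i10  | no-port MUL/MEM
10. st @i11  | tail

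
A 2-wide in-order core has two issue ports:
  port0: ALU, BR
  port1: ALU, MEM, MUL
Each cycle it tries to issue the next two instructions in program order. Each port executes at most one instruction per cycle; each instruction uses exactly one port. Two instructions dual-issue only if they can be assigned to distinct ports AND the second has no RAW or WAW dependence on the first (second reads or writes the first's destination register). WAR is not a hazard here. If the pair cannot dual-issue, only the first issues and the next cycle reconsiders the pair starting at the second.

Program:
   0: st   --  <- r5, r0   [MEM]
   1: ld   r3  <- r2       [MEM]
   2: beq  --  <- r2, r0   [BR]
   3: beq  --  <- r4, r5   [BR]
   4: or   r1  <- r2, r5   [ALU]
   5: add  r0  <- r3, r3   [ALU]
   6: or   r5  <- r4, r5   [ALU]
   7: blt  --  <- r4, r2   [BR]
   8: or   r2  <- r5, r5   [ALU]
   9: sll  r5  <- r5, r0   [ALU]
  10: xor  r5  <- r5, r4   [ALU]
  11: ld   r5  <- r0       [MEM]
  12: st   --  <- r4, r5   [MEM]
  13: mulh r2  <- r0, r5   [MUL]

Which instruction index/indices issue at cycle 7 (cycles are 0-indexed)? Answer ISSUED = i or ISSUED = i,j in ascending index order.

ISSUED = 11

c0: i0 st  no-port MEM/MEM
c1: i1+i2 ld beq  2-wide
c2: i3+i4 beq or  2-wide
c3: i5+i6 add or  2-wide
c4: i7+i8 blt or  2-wide
c5: i9 sll  RAW+WAW r5
c6: i10 xor  WAW r5
c7: i11 ld  no-port MEM/MEM
c8: i12 st  no-port MEM/MUL
c9: i13 mulh  tail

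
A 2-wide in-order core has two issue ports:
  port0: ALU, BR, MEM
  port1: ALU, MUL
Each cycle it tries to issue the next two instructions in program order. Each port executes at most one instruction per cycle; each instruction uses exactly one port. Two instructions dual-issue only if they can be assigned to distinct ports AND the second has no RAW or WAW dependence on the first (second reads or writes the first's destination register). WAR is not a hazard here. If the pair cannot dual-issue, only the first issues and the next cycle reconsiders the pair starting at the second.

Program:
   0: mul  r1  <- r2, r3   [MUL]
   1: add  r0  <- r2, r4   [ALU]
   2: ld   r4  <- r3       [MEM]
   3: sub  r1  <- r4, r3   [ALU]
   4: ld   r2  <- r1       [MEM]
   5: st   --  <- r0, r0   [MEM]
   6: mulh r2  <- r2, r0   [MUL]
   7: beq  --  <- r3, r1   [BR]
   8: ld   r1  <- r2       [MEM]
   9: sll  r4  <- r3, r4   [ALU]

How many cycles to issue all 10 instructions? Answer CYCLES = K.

CYCLES = 7

  cy0 -> i0/i1 (mul.MUL+add.ALU) dual
  cy1 -> i2 (ld.MEM) RAW r4
  cy2 -> i3 (sub.ALU) RAW r1
  cy3 -> i4 (ld.MEM) no-port MEM/MEM
  cy4 -> i5/i6 (st.MEM+mulh.MUL) dual
  cy5 -> i7 (beq.BR) no-port BR/MEM
  cy6 -> i8/i9 (ld.MEM+sll.ALU) dual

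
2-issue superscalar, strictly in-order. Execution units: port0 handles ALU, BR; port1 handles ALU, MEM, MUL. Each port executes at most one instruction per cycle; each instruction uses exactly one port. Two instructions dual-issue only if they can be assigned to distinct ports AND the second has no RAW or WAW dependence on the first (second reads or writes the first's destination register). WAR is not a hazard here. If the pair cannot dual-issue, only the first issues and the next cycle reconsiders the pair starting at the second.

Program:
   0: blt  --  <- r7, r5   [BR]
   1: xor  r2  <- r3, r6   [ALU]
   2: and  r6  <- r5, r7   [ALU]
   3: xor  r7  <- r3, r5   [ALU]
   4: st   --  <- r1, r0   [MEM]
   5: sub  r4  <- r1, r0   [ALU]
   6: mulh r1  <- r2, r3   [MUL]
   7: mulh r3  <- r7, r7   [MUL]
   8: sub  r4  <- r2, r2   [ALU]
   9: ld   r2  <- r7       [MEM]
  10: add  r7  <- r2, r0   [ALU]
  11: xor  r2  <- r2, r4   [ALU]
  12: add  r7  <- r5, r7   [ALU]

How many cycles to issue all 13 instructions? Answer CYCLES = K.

CYCLES = 8

  cy0 -> i0,i1 (blt+xor) pair
  cy1 -> i2,i3 (and+xor) pair
  cy2 -> i4,i5 (st+sub) pair
  cy3 -> i6 (mulh) no-port MUL/MUL
  cy4 -> i7,i8 (mulh+sub) pair
  cy5 -> i9 (ld) RAW r2
  cy6 -> i10,i11 (add+xor) pair
  cy7 -> i12 (add) tail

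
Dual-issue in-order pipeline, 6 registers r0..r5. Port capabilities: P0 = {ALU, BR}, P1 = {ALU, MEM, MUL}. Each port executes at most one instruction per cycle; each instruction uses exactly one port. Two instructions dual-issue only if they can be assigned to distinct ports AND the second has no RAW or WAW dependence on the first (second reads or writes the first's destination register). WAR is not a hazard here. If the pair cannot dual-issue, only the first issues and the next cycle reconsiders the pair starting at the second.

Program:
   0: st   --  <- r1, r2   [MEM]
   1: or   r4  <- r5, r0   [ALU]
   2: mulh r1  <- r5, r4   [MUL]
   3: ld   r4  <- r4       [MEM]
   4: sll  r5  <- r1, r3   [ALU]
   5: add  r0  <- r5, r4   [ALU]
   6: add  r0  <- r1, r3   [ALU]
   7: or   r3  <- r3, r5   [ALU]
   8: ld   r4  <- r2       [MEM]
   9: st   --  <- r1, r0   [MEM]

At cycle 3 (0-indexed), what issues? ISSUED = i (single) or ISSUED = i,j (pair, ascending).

ISSUED = 5

  cy0 -> i0+i1 (st/or) 2-wide
  cy1 -> i2 (mulh) no-port MUL/MEM
  cy2 -> i3+i4 (ld/sll) 2-wide
  cy3 -> i5 (add) WAW r0
  cy4 -> i6+i7 (add/or) 2-wide
  cy5 -> i8 (ld) no-port MEM/MEM
  cy6 -> i9 (st) tail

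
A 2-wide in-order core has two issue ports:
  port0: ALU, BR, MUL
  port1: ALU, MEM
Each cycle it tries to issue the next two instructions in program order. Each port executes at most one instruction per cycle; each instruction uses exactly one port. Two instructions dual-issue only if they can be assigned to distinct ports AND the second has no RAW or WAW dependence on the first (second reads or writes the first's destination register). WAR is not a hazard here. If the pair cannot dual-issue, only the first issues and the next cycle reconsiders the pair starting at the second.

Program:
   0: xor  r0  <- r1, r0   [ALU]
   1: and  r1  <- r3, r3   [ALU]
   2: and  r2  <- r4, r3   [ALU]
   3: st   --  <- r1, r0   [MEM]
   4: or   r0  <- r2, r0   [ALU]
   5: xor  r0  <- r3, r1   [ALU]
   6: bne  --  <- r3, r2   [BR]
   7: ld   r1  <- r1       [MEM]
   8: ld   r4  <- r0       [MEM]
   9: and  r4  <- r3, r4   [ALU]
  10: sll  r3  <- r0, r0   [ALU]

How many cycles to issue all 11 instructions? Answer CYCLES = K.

c0: i0,i1 xor/and  2-wide
c1: i2,i3 and/st  2-wide
c2: i4 or  WAW r0
c3: i5,i6 xor/bne  2-wide
c4: i7 ld  no-port MEM/MEM
c5: i8 ld  RAW+WAW r4
c6: i9,i10 and/sll  2-wide

CYCLES = 7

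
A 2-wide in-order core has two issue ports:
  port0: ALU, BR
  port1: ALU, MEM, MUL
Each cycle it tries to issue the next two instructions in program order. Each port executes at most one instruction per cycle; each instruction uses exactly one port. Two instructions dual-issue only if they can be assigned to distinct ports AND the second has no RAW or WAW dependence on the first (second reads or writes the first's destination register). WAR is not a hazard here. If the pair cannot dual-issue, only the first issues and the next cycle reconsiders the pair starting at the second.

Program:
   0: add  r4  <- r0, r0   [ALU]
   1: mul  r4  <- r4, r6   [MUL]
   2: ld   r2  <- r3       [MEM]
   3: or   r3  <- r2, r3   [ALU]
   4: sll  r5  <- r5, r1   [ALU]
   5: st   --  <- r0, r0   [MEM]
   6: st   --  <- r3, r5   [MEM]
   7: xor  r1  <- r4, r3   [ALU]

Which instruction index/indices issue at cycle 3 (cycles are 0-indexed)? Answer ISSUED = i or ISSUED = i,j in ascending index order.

ISSUED = 3,4

[0] i0  add.ALU  -- RAW+WAW r4
[1] i1  mul.MUL  -- no-port MUL/MEM
[2] i2  ld.MEM  -- RAW r2
[3] i3,i4  or.ALU sll.ALU  -- pair
[4] i5  st.MEM  -- no-port MEM/MEM
[5] i6,i7  st.MEM xor.ALU  -- pair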